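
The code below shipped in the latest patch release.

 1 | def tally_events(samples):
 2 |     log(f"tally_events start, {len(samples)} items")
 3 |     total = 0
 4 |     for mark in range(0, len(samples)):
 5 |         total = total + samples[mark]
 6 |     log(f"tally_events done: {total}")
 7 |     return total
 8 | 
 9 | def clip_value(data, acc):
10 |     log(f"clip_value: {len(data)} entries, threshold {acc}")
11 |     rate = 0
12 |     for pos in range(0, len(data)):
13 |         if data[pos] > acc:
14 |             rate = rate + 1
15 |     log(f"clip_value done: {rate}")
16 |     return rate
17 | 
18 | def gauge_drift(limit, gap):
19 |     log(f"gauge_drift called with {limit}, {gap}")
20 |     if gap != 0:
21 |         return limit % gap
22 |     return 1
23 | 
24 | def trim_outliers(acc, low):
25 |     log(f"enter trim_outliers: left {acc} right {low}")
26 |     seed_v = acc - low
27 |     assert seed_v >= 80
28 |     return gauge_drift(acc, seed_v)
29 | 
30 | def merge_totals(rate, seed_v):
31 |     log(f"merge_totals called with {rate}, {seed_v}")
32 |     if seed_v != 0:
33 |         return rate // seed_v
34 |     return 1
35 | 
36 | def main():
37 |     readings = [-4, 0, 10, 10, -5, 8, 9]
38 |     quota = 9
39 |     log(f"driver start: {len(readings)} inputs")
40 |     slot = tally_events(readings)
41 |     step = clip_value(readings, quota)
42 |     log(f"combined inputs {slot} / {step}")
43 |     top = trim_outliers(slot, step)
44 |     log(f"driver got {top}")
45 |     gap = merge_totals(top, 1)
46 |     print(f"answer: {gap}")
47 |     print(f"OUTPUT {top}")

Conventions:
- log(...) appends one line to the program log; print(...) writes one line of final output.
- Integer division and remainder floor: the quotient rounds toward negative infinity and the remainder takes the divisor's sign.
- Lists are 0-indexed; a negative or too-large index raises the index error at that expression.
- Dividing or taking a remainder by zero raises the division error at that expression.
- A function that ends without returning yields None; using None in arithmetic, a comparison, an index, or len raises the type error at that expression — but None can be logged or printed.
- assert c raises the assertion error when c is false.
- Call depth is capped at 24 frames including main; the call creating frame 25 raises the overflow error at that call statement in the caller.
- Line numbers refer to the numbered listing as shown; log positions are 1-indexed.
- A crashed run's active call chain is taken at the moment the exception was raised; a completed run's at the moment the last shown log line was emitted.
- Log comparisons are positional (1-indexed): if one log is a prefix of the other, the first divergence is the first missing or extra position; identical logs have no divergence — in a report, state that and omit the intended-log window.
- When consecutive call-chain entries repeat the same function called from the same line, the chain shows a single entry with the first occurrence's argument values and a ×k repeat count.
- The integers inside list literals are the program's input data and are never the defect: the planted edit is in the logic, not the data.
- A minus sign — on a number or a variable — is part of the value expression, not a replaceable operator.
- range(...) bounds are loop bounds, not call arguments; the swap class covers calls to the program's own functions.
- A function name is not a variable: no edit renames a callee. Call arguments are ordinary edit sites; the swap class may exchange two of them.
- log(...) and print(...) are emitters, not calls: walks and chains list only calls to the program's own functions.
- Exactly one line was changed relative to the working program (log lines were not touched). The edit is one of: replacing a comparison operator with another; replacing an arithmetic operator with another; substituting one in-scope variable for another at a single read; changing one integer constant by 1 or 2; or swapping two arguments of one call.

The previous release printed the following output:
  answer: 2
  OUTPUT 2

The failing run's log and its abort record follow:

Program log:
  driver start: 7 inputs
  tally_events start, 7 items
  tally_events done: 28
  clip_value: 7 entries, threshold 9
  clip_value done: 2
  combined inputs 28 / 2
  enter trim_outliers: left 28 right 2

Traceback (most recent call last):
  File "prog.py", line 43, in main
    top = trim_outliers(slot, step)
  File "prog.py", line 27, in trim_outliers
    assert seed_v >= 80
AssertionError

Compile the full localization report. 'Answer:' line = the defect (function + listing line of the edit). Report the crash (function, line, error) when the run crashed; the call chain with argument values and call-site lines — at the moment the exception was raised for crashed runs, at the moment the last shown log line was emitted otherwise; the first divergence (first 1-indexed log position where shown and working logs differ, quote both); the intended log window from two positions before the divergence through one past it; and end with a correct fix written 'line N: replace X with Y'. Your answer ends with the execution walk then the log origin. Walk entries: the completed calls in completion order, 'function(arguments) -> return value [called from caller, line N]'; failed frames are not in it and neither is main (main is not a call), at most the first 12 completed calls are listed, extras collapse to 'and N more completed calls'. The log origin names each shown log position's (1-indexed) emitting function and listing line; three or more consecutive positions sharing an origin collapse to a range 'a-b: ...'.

Answer: the defect is in trim_outliers at line 27.
Core observation: The faulty run's log stops after 7 lines; the working version's next line would be 'gauge_drift called with 28, 26'.
Crash: trim_outliers, line 27, AssertionError.
Call chain: main -> trim_outliers(28, 2) (called at line 43).
First divergence: position 8 (shown log ended at 7 lines; the working version continues: 'gauge_drift called with 28, 26').
Intended log window:
  6: combined inputs 28 / 2
  7: enter trim_outliers: left 28 right 2
  8: gauge_drift called with 28, 26
  9: driver got 2
Execution walk:
  tally_events([-4, 0, 10, 10, -5, 8, 9]) -> 28  [called from main, line 40]
  clip_value([-4, 0, 10, 10, -5, 8, 9], 9) -> 2  [called from main, line 41]
Origin of each log line:
  1: logged in main at line 39
  2: logged in tally_events at line 2
  3: logged in tally_events at line 6
  4: logged in clip_value at line 10
  5: logged in clip_value at line 15
  6: logged in main at line 42
  7: logged in trim_outliers at line 25
A correct fix: line 27: replace `>=` with `<=`.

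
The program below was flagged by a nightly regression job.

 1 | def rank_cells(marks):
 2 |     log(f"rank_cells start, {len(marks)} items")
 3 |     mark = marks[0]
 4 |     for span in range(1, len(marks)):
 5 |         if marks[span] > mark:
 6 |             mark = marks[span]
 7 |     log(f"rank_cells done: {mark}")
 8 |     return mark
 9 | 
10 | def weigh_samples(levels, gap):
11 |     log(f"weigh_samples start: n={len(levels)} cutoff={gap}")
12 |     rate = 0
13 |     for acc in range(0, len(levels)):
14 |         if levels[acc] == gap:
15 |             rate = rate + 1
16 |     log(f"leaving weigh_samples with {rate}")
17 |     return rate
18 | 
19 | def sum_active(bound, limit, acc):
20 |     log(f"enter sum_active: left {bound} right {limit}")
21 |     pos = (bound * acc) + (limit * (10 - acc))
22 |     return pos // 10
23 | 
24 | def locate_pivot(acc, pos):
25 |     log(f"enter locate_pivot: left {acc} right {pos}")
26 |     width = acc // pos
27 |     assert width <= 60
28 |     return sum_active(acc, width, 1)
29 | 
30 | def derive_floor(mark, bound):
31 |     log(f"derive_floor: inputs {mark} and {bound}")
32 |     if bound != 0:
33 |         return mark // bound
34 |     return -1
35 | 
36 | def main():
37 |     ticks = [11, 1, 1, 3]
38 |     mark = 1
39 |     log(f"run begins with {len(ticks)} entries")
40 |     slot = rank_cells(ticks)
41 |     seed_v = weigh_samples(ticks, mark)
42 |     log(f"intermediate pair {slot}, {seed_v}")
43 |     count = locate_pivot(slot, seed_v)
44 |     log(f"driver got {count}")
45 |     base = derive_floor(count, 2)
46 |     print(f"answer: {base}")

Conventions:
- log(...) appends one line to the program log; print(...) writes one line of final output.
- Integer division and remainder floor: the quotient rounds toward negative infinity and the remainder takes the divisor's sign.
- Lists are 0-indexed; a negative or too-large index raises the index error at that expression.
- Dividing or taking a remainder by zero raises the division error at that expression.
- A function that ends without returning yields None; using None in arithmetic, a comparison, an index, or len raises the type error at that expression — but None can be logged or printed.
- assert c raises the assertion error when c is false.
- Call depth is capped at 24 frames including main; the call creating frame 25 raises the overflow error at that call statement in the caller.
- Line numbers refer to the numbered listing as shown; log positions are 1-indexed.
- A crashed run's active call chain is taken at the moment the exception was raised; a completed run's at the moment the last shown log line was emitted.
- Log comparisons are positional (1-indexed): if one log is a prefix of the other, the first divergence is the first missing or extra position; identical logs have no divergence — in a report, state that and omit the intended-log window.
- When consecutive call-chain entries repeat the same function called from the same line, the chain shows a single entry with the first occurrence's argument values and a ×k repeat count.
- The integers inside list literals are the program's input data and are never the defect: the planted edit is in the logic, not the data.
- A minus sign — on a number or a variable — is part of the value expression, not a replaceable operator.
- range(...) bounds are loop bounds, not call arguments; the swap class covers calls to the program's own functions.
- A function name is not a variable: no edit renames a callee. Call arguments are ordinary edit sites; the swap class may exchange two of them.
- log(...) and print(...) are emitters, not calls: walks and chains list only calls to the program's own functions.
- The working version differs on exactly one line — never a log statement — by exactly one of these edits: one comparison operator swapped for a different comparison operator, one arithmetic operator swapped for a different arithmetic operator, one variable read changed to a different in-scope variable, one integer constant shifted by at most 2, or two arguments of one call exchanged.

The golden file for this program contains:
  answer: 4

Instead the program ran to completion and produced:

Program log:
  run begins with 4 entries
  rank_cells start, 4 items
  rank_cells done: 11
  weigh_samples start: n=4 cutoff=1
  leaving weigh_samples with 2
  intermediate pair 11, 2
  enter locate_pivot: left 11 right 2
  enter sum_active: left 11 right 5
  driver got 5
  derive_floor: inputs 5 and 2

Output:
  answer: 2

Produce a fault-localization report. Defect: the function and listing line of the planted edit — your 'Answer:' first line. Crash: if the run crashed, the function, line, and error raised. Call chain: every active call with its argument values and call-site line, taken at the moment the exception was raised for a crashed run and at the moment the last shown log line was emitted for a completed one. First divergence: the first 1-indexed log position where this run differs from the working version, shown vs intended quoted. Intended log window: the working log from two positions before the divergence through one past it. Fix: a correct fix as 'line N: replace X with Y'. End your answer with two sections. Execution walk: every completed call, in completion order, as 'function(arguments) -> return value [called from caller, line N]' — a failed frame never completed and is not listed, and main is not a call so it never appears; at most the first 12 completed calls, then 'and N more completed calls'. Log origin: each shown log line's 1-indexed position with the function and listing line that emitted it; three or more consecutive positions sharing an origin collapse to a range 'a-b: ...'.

Answer: the defect is in locate_pivot at line 26.
Key observation: Log line 8 is where behavior first shows: 'enter sum_active: left 11 right 5' appears instead of 'enter sum_active: left 11 right 9'.
Call chain: main -> derive_floor(5, 2) (called at line 45).
First divergence: at position 8 the run shows 'enter sum_active: left 11 right 5' where the working version logs 'enter sum_active: left 11 right 9'.
Intended log window:
  6: intermediate pair 11, 2
  7: enter locate_pivot: left 11 right 2
  8: enter sum_active: left 11 right 9
  9: driver got 9
Execution walk:
  rank_cells([11, 1, 1, 3]) -> 11  [called from main, line 40]
  weigh_samples([11, 1, 1, 3], 1) -> 2  [called from main, line 41]
  sum_active(11, 5, 1) -> 5  [called from locate_pivot, line 28]
  locate_pivot(11, 2) -> 5  [called from main, line 43]
  derive_floor(5, 2) -> 2  [called from main, line 45]
Origin of each log line:
  1: logged in main at line 39
  2: logged in rank_cells at line 2
  3: logged in rank_cells at line 7
  4: logged in weigh_samples at line 11
  5: logged in weigh_samples at line 16
  6: logged in main at line 42
  7: logged in locate_pivot at line 25
  8: logged in sum_active at line 20
  9: logged in main at line 44
  10: logged in derive_floor at line 31
A correct fix: line 26: replace `//` with `-`.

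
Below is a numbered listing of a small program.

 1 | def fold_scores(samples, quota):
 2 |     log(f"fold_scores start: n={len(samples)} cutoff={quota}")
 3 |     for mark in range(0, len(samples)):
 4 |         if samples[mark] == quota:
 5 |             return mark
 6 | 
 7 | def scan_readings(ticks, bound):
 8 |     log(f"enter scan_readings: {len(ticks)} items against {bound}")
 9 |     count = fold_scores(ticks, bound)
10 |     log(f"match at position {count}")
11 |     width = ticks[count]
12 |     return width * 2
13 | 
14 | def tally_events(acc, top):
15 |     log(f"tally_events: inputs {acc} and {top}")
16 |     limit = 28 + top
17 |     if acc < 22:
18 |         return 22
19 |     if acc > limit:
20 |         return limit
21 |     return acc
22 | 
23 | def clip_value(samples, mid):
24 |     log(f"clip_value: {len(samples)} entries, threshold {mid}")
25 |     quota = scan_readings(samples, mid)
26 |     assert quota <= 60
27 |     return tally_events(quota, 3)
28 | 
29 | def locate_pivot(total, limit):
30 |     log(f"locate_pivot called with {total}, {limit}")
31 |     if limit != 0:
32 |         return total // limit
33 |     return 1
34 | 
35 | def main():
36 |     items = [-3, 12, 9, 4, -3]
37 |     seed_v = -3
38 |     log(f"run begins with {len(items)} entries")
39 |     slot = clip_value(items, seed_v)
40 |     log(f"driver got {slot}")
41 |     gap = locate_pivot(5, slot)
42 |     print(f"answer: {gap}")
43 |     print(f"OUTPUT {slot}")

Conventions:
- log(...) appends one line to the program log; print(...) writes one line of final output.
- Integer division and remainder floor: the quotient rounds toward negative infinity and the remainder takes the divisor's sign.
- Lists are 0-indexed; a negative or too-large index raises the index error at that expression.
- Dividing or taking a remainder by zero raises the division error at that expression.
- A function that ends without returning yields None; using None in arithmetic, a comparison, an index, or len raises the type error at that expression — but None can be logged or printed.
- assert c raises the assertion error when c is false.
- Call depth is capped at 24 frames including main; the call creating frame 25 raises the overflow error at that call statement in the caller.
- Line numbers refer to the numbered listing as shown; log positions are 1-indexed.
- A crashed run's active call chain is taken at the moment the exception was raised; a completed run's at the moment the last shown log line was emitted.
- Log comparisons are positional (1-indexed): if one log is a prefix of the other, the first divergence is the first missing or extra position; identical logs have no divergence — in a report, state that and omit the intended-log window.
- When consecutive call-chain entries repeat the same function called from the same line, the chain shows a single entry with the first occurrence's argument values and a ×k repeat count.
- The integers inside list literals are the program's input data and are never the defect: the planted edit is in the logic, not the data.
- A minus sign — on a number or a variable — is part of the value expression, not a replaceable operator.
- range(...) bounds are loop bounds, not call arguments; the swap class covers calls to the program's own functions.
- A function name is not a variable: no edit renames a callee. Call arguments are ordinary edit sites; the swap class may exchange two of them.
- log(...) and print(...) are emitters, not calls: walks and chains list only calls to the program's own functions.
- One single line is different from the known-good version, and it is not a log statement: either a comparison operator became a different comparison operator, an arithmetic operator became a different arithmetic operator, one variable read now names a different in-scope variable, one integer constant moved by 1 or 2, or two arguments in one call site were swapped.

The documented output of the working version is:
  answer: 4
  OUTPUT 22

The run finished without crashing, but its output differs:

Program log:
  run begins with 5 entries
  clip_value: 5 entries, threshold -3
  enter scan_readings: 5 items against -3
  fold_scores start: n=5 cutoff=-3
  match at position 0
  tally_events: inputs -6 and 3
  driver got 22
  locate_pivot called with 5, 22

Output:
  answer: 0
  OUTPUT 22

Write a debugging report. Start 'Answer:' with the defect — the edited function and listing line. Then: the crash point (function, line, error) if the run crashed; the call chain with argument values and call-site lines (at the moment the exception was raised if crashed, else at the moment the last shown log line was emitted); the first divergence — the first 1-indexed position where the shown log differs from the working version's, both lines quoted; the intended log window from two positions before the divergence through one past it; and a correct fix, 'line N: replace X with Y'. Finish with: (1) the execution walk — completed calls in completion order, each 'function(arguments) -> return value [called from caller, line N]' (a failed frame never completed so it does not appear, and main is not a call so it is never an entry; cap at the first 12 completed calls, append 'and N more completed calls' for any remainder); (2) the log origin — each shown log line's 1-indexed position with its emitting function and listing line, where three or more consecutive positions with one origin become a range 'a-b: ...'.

Answer: the defect is in main at line 41.
The tell: Everything matches until log position 8, which reads 'locate_pivot called with 5, 22' in place of 'locate_pivot called with 22, 5'.
Call chain: main -> locate_pivot(5, 22) (called at line 41).
First divergence: position 8 — shown 'locate_pivot called with 5, 22', intended 'locate_pivot called with 22, 5'.
Intended log window:
  6: tally_events: inputs -6 and 3
  7: driver got 22
  8: locate_pivot called with 22, 5
Execution walk:
  fold_scores([-3, 12, 9, 4, -3], -3) -> 0  [called from scan_readings, line 9]
  scan_readings([-3, 12, 9, 4, -3], -3) -> -6  [called from clip_value, line 25]
  tally_events(-6, 3) -> 22  [called from clip_value, line 27]
  clip_value([-3, 12, 9, 4, -3], -3) -> 22  [called from main, line 39]
  locate_pivot(5, 22) -> 0  [called from main, line 41]
Origin of each log line:
  1: logged in main at line 38
  2: logged in clip_value at line 24
  3: logged in scan_readings at line 8
  4: logged in fold_scores at line 2
  5: logged in scan_readings at line 10
  6: logged in tally_events at line 15
  7: logged in main at line 40
  8: logged in locate_pivot at line 30
A correct fix: line 41: replace `locate_pivot(5, slot)` with `locate_pivot(slot, 5)`.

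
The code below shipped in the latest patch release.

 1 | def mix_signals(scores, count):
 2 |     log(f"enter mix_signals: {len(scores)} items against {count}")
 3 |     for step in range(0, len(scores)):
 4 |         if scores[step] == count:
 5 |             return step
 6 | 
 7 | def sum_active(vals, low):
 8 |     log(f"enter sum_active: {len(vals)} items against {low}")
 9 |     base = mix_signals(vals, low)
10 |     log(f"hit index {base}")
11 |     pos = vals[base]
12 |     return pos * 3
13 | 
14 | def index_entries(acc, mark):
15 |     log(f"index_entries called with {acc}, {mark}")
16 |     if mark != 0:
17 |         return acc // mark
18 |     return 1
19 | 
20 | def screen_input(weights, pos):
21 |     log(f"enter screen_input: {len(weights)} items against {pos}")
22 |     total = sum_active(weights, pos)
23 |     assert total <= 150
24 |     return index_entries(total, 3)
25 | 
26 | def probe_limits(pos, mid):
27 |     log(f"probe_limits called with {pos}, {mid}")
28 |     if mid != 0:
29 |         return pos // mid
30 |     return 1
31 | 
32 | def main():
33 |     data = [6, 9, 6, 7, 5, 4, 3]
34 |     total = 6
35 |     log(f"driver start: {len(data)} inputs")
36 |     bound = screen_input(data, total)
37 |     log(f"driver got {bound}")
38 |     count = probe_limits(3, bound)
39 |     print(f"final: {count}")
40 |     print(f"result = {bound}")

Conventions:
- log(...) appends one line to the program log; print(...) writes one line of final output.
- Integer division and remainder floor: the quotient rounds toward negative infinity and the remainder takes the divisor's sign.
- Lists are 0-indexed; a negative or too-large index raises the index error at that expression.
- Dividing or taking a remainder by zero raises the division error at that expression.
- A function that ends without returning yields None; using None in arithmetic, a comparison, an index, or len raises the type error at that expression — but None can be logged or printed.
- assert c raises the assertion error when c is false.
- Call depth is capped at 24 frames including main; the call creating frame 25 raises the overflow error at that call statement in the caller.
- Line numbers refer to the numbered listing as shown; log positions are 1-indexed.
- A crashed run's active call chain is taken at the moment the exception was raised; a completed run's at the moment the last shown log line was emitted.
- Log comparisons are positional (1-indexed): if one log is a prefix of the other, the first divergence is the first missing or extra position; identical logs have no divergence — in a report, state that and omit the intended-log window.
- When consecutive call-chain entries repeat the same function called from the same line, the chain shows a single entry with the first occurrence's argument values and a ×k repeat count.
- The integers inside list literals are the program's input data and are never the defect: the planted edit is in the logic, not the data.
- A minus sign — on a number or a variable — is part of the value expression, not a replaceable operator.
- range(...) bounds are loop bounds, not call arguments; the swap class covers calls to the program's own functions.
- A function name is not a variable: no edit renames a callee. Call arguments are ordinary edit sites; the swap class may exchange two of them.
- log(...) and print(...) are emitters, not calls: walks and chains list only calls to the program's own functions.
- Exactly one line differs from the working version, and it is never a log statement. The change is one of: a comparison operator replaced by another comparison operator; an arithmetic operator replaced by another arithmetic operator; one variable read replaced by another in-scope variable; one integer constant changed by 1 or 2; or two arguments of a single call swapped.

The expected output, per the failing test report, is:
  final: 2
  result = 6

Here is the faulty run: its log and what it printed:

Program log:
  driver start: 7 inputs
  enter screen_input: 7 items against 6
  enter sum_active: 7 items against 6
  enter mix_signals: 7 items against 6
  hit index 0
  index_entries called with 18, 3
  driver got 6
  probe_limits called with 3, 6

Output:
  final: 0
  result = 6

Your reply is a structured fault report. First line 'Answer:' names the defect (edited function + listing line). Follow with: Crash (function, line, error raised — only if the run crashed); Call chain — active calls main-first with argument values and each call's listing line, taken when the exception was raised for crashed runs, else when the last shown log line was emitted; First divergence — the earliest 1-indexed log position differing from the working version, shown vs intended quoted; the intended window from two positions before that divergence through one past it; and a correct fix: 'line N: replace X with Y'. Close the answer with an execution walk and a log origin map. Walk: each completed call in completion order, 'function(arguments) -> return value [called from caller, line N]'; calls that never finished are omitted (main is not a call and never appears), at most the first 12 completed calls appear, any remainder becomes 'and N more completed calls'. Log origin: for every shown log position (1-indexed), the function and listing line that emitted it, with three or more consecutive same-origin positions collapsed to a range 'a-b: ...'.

Answer: the defect is in main at line 38.
Key fact: The log first diverges at position 8: the faulty run prints 'probe_limits called with 3, 6' where the working version prints 'probe_limits called with 6, 3'.
Call chain: main -> probe_limits(3, 6) (called at line 38).
First divergence: position 8; shown 'probe_limits called with 3, 6' vs intended 'probe_limits called with 6, 3'.
Intended log window:
  6: index_entries called with 18, 3
  7: driver got 6
  8: probe_limits called with 6, 3
Execution walk:
  mix_signals([6, 9, 6, 7, 5, 4, 3], 6) -> 0  [called from sum_active, line 9]
  sum_active([6, 9, 6, 7, 5, 4, 3], 6) -> 18  [called from screen_input, line 22]
  index_entries(18, 3) -> 6  [called from screen_input, line 24]
  screen_input([6, 9, 6, 7, 5, 4, 3], 6) -> 6  [called from main, line 36]
  probe_limits(3, 6) -> 0  [called from main, line 38]
Log origin:
  1 — main, line 35
  2 — screen_input, line 21
  3 — sum_active, line 8
  4 — mix_signals, line 2
  5 — sum_active, line 10
  6 — index_entries, line 15
  7 — main, line 37
  8 — probe_limits, line 27
A correct fix: line 38: replace `probe_limits(3, bound)` with `probe_limits(bound, 3)`.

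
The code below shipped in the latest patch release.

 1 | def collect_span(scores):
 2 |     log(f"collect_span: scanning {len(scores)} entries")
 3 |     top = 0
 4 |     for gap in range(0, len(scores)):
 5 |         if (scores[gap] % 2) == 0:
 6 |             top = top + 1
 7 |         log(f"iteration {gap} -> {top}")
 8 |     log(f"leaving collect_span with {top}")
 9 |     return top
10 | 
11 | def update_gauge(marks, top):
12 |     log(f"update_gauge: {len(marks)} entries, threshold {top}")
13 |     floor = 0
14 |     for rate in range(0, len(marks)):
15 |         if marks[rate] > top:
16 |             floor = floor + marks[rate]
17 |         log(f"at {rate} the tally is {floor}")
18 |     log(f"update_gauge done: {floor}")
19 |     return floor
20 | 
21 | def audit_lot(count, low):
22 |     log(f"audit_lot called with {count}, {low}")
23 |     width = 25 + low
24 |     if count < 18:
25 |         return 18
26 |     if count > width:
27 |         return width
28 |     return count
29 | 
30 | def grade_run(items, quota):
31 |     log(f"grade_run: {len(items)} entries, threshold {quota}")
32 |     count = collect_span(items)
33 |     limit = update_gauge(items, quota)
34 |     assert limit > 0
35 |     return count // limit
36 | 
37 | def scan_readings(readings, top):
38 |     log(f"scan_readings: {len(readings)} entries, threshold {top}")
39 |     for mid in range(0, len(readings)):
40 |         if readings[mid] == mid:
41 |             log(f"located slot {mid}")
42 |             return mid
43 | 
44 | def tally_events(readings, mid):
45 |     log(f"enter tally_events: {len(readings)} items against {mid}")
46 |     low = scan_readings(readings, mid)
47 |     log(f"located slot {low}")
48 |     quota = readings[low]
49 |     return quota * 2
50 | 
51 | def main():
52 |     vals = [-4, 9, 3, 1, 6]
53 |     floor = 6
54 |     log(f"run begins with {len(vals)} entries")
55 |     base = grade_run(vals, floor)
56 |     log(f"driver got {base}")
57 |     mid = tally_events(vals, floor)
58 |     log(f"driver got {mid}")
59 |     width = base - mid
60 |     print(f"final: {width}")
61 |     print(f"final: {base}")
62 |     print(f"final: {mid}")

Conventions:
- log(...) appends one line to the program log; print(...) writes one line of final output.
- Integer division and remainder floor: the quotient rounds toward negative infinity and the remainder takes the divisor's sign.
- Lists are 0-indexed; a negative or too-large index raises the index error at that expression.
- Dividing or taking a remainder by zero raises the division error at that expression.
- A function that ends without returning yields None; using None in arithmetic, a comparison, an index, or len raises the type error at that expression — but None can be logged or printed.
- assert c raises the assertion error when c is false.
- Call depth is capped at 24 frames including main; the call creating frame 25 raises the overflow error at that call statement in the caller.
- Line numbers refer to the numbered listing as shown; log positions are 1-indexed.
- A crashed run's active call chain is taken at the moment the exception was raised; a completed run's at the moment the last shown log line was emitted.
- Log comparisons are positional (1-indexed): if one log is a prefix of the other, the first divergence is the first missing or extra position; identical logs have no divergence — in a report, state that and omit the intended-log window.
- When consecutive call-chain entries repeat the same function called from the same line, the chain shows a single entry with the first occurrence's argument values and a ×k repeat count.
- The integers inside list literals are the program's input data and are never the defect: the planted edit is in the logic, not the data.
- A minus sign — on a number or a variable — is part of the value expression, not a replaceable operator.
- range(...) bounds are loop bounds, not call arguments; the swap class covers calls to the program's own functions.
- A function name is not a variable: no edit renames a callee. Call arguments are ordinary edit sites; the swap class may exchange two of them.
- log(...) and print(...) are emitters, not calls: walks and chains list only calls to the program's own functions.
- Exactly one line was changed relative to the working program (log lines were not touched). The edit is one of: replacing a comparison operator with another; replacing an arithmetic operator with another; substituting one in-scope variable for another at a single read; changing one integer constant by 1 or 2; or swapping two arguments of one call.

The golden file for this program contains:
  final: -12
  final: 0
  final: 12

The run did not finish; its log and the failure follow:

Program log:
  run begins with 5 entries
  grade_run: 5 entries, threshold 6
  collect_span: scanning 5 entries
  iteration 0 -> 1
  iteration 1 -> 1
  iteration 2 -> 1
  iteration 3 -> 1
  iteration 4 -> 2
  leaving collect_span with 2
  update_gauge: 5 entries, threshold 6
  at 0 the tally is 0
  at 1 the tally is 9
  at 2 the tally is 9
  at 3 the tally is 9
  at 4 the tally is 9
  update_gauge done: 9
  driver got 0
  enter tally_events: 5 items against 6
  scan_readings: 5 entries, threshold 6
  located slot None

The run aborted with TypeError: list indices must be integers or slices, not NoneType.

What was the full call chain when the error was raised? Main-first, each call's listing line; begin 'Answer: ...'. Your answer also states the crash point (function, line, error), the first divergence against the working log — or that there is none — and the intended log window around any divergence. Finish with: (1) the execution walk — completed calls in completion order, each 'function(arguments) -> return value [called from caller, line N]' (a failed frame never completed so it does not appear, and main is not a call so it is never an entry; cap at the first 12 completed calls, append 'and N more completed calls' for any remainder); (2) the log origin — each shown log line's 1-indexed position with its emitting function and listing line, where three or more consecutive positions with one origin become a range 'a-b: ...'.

Answer: main -> tally_events (called at line 57).
Core observation: The log first diverges at position 20: the faulty run prints 'located slot None' where the working version prints 'located slot 4'.
Crash: tally_events, line 48, TypeError.
First divergence: position 20 — the shown line 'located slot None' should read 'located slot 4'.
Intended log window:
  18: enter tally_events: 5 items against 6
  19: scan_readings: 5 entries, threshold 6
  20: located slot 4
  21: located slot 4
Execution walk:
  collect_span([-4, 9, 3, 1, 6]) -> 2  [called from grade_run, line 32]
  update_gauge([-4, 9, 3, 1, 6], 6) -> 9  [called from grade_run, line 33]
  grade_run([-4, 9, 3, 1, 6], 6) -> 0  [called from main, line 55]
  scan_readings([-4, 9, 3, 1, 6], 6) -> None  [called from tally_events, line 46]
Log line origins:
  1: logged in main at line 54
  2: logged in grade_run at line 31
  3: logged in collect_span at line 2
  4-8: logged in collect_span at line 7
  9: logged in collect_span at line 8
  10: logged in update_gauge at line 12
  11-15: logged in update_gauge at line 17
  16: logged in update_gauge at line 18
  17: logged in main at line 56
  18: logged in tally_events at line 45
  19: logged in scan_readings at line 38
  20: logged in tally_events at line 47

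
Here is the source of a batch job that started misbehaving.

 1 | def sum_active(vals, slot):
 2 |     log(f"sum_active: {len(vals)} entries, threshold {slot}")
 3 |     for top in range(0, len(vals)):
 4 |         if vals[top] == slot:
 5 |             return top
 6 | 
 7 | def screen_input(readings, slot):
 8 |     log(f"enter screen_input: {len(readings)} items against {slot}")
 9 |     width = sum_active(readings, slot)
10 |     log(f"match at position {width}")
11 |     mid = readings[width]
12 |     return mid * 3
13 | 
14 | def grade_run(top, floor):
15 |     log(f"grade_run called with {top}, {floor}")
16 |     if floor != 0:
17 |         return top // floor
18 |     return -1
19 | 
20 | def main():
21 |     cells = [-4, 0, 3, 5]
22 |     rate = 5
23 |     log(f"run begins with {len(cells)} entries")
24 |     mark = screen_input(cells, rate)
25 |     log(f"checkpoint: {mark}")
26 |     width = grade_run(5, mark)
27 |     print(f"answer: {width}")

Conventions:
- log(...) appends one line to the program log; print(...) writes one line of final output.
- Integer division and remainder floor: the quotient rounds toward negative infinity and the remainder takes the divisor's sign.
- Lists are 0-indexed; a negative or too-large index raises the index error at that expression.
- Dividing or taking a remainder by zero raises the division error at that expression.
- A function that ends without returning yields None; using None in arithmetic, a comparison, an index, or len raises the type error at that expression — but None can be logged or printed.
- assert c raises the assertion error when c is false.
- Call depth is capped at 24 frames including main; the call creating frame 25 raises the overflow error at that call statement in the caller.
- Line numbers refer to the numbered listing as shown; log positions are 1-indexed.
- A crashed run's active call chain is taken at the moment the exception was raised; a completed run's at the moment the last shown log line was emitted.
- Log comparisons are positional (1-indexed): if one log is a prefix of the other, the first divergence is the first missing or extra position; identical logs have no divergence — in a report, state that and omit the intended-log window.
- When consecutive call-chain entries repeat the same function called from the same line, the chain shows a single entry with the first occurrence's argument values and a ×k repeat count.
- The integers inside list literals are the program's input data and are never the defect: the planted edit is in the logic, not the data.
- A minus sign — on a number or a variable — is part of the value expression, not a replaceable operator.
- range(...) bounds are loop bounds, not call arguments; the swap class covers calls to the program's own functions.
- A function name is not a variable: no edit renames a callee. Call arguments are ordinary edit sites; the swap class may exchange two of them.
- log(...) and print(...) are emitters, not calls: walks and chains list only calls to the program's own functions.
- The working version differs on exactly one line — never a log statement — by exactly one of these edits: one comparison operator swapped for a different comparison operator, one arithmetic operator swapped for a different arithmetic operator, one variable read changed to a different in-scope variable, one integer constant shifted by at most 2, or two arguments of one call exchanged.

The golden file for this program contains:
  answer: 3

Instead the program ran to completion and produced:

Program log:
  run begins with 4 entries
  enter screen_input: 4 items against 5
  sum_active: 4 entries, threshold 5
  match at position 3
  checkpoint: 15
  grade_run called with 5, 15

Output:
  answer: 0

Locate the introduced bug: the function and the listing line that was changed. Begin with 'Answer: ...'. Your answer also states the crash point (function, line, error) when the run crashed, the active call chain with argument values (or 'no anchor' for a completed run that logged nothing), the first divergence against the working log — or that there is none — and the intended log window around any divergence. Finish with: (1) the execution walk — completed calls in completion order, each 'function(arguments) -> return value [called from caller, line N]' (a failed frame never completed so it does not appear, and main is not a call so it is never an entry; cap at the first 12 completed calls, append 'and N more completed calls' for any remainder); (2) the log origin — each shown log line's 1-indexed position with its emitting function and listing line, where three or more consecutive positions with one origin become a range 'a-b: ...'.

Answer: the defect is in main at line 26.
Core observation: Everything matches until log position 6, which reads 'grade_run called with 5, 15' in place of 'grade_run called with 15, 5'.
Call chain: main -> grade_run(5, 15) (called at line 26).
First divergence: position 6; shown 'grade_run called with 5, 15' vs intended 'grade_run called with 15, 5'.
Intended log window:
  4: match at position 3
  5: checkpoint: 15
  6: grade_run called with 15, 5
Execution walk:
  sum_active([-4, 0, 3, 5], 5) -> 3  [called from screen_input, line 9]
  screen_input([-4, 0, 3, 5], 5) -> 15  [called from main, line 24]
  grade_run(5, 15) -> 0  [called from main, line 26]
Log origin:
  1 — main, line 23
  2 — screen_input, line 8
  3 — sum_active, line 2
  4 — screen_input, line 10
  5 — main, line 25
  6 — grade_run, line 15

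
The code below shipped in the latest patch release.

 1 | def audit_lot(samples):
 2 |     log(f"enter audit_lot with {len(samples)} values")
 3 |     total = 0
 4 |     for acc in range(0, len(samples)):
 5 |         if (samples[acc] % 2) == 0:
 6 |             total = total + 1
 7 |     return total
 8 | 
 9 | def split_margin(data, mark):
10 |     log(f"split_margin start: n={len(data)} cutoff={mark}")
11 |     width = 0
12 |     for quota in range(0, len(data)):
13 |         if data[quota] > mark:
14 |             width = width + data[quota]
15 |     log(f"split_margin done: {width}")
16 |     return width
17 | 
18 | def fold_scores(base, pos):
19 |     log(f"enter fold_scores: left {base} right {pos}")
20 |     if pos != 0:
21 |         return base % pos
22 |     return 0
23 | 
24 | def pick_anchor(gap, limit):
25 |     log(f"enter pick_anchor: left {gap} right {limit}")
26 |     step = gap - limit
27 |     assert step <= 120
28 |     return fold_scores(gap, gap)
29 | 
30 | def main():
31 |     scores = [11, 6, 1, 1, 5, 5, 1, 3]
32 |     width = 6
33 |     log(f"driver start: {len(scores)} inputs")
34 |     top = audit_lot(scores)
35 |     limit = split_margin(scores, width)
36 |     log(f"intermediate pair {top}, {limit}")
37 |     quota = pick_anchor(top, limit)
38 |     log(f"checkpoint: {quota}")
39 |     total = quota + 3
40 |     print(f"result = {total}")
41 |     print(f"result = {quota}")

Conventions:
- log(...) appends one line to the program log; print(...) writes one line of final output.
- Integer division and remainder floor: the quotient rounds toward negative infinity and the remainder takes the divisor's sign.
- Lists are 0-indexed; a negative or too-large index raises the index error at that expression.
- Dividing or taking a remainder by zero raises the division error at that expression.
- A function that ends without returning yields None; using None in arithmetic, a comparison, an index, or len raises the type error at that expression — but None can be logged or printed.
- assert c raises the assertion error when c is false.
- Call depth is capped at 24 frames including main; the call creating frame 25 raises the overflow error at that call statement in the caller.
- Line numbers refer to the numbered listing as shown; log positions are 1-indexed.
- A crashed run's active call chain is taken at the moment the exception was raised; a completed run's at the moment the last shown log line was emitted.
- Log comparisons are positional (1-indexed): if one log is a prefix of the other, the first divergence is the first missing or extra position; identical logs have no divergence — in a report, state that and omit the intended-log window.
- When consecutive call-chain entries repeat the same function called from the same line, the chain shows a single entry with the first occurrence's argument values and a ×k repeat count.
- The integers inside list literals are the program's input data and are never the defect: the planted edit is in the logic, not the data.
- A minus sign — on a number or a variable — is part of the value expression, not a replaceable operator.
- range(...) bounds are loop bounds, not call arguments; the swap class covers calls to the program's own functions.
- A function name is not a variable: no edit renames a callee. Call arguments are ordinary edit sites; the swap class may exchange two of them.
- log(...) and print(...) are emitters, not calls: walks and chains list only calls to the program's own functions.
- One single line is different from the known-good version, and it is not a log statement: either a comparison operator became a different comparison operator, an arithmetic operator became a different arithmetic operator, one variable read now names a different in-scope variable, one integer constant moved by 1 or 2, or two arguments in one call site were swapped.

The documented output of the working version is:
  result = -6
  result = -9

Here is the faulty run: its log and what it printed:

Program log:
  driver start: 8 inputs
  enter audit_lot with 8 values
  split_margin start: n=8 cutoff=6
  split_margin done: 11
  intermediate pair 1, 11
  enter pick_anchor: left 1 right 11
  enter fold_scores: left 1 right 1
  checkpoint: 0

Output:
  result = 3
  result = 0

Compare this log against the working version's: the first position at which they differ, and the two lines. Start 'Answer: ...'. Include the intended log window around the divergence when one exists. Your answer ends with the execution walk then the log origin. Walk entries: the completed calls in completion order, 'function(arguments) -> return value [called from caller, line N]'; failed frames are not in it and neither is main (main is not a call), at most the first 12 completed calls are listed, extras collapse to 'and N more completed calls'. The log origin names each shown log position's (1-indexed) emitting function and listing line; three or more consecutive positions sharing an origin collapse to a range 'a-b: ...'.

Answer: position 7; shown 'enter fold_scores: left 1 right 1' vs intended 'enter fold_scores: left 1 right -10'.
Intended log window:
  5: intermediate pair 1, 11
  6: enter pick_anchor: left 1 right 11
  7: enter fold_scores: left 1 right -10
  8: checkpoint: -9
Execution walk:
  audit_lot([11, 6, 1, 1, 5, 5, 1, 3]) -> 1  [called from main, line 34]
  split_margin([11, 6, 1, 1, 5, 5, 1, 3], 6) -> 11  [called from main, line 35]
  fold_scores(1, 1) -> 0  [called from pick_anchor, line 28]
  pick_anchor(1, 11) -> 0  [called from main, line 37]
Log line origins:
  1: emitted by main (line 33)
  2: emitted by audit_lot (line 2)
  3: emitted by split_margin (line 10)
  4: emitted by split_margin (line 15)
  5: emitted by main (line 36)
  6: emitted by pick_anchor (line 25)
  7: emitted by fold_scores (line 19)
  8: emitted by main (line 38)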